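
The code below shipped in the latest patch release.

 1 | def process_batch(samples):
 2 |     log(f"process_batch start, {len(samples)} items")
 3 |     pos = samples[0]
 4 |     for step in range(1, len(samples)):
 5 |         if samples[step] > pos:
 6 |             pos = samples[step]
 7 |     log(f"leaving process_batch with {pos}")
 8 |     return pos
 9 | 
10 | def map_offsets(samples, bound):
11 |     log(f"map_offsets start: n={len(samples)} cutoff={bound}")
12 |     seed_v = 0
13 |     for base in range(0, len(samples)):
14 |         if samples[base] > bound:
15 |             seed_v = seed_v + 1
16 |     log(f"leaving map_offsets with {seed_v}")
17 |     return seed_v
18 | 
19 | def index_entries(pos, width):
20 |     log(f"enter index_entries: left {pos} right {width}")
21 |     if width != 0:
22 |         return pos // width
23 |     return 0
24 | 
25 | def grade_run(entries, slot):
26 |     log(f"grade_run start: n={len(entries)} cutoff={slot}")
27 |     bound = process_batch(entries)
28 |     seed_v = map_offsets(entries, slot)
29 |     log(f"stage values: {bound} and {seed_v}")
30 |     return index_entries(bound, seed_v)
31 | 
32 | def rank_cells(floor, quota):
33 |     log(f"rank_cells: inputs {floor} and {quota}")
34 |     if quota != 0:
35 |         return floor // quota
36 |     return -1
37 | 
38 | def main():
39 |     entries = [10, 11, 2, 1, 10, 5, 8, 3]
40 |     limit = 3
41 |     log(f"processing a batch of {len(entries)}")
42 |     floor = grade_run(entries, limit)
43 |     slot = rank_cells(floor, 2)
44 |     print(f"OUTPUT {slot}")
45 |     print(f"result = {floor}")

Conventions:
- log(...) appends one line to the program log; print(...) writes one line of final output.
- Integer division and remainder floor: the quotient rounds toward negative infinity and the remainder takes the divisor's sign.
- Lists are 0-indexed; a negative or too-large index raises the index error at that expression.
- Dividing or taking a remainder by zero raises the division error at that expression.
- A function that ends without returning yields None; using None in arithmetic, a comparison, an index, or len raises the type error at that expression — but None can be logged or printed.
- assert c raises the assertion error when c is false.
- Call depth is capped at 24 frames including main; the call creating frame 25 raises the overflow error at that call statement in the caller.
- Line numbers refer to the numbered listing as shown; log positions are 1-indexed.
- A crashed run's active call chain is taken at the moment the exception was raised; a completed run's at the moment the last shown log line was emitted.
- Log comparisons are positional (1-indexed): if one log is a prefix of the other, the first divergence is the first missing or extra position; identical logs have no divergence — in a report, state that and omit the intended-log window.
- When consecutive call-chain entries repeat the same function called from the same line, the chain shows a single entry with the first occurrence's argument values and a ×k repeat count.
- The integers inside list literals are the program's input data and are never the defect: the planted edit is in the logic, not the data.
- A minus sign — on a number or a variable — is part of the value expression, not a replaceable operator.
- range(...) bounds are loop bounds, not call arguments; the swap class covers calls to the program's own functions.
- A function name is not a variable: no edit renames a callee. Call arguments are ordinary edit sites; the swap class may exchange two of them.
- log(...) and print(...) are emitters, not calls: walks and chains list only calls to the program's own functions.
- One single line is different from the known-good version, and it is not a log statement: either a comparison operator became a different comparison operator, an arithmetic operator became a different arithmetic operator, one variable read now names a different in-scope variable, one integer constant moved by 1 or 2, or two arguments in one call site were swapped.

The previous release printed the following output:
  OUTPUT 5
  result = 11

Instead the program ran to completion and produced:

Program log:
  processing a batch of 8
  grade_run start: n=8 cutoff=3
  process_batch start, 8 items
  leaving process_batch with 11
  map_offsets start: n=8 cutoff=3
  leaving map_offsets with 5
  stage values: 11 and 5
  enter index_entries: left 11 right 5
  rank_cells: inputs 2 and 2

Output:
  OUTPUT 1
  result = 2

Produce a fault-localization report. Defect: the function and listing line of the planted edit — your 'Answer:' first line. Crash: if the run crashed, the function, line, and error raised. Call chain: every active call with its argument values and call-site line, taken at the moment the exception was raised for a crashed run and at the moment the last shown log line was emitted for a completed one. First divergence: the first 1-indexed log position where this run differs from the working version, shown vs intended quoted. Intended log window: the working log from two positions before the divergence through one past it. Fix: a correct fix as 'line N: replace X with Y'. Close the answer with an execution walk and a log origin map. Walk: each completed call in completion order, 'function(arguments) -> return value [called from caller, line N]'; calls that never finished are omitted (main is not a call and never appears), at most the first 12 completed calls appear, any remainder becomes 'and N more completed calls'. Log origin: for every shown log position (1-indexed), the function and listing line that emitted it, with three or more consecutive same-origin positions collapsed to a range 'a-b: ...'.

Answer: the defect is in map_offsets at line 14.
The tell: Everything matches until log position 6, which reads 'leaving map_offsets with 5' in place of 'leaving map_offsets with 1'.
Call chain: main -> rank_cells(2, 2) (called at line 43).
First divergence: position 6 — the shown line 'leaving map_offsets with 5' should read 'leaving map_offsets with 1'.
Intended log window:
  4: leaving process_batch with 11
  5: map_offsets start: n=8 cutoff=3
  6: leaving map_offsets with 1
  7: stage values: 11 and 1
Execution walk:
  process_batch([10, 11, 2, 1, 10, 5, 8, 3]) -> 11  [called from grade_run, line 27]
  map_offsets([10, 11, 2, 1, 10, 5, 8, 3], 3) -> 5  [called from grade_run, line 28]
  index_entries(11, 5) -> 2  [called from grade_run, line 30]
  grade_run([10, 11, 2, 1, 10, 5, 8, 3], 3) -> 2  [called from main, line 42]
  rank_cells(2, 2) -> 1  [called from main, line 43]
Origin of each log line:
  1 — main, line 41
  2 — grade_run, line 26
  3 — process_batch, line 2
  4 — process_batch, line 7
  5 — map_offsets, line 11
  6 — map_offsets, line 16
  7 — grade_run, line 29
  8 — index_entries, line 20
  9 — rank_cells, line 33
A correct fix: line 14: replace `>` with `==`.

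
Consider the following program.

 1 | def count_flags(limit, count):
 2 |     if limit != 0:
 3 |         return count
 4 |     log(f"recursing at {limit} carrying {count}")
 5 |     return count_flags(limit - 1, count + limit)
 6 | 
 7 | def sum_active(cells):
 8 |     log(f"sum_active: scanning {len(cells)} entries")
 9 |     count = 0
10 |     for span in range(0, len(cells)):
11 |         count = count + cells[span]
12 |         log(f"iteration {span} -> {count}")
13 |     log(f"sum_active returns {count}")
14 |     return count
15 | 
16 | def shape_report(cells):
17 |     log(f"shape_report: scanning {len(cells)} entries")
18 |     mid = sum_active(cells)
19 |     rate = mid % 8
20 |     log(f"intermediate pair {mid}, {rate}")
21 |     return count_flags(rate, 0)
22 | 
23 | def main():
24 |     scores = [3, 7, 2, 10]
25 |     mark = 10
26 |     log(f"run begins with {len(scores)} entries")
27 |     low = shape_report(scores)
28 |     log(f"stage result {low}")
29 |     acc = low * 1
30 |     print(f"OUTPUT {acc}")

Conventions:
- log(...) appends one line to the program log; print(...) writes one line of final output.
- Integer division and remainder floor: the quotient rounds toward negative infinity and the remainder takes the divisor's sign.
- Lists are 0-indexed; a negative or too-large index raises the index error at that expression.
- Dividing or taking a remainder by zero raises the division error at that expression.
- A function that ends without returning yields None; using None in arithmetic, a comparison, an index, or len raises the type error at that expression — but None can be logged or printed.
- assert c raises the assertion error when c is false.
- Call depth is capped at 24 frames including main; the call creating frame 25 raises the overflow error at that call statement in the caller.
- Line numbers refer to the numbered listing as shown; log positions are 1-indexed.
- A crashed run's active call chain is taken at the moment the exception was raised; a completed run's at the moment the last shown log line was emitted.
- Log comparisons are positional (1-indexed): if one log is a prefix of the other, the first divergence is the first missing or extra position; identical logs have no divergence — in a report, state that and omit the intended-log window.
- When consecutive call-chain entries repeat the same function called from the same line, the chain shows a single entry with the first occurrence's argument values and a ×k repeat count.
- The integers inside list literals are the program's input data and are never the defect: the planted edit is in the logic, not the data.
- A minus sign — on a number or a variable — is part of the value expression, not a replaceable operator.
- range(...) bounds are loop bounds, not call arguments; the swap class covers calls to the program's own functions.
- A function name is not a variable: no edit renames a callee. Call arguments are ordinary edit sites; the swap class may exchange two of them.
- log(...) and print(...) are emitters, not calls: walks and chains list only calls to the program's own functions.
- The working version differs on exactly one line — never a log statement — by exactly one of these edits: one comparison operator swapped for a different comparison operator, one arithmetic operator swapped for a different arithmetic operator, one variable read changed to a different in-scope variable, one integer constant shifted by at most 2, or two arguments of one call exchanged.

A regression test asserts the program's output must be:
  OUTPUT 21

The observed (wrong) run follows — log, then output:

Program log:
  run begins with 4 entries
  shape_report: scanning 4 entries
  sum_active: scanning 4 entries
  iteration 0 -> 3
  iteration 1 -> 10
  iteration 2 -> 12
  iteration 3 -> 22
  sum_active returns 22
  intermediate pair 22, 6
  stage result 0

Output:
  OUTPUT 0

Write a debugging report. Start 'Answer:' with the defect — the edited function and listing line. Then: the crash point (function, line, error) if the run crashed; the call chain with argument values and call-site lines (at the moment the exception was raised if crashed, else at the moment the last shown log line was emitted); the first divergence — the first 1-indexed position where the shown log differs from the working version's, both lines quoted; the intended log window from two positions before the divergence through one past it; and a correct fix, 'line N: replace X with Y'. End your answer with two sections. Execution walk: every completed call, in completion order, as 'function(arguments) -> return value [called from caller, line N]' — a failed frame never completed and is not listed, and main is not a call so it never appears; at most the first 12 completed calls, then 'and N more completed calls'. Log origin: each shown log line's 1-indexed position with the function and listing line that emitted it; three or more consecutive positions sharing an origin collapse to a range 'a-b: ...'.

Answer: the defect is in count_flags at line 2.
Key observation: Position 10 is the first bad log line: 'stage result 0' should read 'recursing at 6 carrying 0'.
Call chain: main.
First divergence: position 10; shown 'stage result 0' vs intended 'recursing at 6 carrying 0'.
Intended log window:
  8: sum_active returns 22
  9: intermediate pair 22, 6
  10: recursing at 6 carrying 0
  11: recursing at 5 carrying 6
Execution walk:
  sum_active([3, 7, 2, 10]) -> 22  [called from shape_report, line 18]
  count_flags(6, 0) -> 0  [called from shape_report, line 21]
  shape_report([3, 7, 2, 10]) -> 0  [called from main, line 27]
Log origin:
  1: emitted by main (line 26)
  2: emitted by shape_report (line 17)
  3: emitted by sum_active (line 8)
  4-7: emitted by sum_active (line 12)
  8: emitted by sum_active (line 13)
  9: emitted by shape_report (line 20)
  10: emitted by main (line 28)
A correct fix: line 2: replace `!=` with `<=`.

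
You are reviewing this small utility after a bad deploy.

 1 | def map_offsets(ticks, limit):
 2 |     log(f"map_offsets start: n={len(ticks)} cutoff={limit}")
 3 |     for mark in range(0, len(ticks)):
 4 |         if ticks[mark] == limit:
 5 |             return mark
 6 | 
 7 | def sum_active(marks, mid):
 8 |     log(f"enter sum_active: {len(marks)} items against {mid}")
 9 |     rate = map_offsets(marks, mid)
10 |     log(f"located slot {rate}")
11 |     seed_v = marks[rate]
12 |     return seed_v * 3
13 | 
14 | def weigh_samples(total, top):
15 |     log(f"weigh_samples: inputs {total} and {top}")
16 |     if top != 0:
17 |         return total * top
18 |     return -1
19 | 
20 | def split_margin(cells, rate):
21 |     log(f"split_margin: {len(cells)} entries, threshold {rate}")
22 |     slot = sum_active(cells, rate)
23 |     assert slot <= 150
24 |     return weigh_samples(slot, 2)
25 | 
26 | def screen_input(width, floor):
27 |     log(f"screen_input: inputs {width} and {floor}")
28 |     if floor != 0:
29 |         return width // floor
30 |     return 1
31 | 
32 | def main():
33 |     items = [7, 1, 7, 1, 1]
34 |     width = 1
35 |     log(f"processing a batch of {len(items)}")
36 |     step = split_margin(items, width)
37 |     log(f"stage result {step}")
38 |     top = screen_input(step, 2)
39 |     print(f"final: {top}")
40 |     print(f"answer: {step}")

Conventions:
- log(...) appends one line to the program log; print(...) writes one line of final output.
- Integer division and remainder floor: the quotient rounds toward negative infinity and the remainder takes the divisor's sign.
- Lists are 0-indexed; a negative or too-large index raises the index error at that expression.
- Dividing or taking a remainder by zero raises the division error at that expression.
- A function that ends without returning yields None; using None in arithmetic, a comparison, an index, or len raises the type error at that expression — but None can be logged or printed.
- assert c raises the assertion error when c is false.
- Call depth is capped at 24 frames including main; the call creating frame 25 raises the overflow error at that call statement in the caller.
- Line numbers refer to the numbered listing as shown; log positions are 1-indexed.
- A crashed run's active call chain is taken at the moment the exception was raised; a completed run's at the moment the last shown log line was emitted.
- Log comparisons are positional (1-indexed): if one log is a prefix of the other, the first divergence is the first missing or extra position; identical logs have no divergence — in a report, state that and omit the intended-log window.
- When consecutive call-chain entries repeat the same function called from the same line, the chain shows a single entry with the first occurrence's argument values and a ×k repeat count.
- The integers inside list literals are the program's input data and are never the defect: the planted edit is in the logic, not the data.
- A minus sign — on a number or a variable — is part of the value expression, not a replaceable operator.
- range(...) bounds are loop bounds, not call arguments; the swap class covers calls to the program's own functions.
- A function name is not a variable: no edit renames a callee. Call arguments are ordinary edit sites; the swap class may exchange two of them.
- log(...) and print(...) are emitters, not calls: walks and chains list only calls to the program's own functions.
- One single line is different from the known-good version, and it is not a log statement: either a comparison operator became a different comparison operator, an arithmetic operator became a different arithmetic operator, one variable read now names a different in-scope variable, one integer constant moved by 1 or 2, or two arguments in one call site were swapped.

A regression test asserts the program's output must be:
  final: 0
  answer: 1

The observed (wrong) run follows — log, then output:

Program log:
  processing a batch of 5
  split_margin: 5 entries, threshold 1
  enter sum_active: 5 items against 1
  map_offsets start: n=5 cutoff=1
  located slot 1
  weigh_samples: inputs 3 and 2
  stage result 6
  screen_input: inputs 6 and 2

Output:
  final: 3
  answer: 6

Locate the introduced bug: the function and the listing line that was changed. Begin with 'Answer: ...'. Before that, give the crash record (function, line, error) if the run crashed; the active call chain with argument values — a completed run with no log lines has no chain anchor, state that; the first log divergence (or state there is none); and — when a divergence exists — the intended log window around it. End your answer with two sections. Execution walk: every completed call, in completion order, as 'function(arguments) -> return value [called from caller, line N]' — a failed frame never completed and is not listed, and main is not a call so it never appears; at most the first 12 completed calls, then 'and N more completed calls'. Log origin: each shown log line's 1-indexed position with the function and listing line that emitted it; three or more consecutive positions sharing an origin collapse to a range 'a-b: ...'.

Answer: the defect is in weigh_samples at line 17.
Key fact: At log position 7 the runs split — shown 'stage result 6', but the working version logs 'stage result 1'.
Call chain: main -> screen_input(6, 2) (called at line 38).
First divergence: position 7 — shown 'stage result 6', intended 'stage result 1'.
Intended log window:
  5: located slot 1
  6: weigh_samples: inputs 3 and 2
  7: stage result 1
  8: screen_input: inputs 1 and 2
Execution walk:
  map_offsets([7, 1, 7, 1, 1], 1) -> 1  [called from sum_active, line 9]
  sum_active([7, 1, 7, 1, 1], 1) -> 3  [called from split_margin, line 22]
  weigh_samples(3, 2) -> 6  [called from split_margin, line 24]
  split_margin([7, 1, 7, 1, 1], 1) -> 6  [called from main, line 36]
  screen_input(6, 2) -> 3  [called from main, line 38]
Log origins:
  1 — main, line 35
  2 — split_margin, line 21
  3 — sum_active, line 8
  4 — map_offsets, line 2
  5 — sum_active, line 10
  6 — weigh_samples, line 15
  7 — main, line 37
  8 — screen_input, line 27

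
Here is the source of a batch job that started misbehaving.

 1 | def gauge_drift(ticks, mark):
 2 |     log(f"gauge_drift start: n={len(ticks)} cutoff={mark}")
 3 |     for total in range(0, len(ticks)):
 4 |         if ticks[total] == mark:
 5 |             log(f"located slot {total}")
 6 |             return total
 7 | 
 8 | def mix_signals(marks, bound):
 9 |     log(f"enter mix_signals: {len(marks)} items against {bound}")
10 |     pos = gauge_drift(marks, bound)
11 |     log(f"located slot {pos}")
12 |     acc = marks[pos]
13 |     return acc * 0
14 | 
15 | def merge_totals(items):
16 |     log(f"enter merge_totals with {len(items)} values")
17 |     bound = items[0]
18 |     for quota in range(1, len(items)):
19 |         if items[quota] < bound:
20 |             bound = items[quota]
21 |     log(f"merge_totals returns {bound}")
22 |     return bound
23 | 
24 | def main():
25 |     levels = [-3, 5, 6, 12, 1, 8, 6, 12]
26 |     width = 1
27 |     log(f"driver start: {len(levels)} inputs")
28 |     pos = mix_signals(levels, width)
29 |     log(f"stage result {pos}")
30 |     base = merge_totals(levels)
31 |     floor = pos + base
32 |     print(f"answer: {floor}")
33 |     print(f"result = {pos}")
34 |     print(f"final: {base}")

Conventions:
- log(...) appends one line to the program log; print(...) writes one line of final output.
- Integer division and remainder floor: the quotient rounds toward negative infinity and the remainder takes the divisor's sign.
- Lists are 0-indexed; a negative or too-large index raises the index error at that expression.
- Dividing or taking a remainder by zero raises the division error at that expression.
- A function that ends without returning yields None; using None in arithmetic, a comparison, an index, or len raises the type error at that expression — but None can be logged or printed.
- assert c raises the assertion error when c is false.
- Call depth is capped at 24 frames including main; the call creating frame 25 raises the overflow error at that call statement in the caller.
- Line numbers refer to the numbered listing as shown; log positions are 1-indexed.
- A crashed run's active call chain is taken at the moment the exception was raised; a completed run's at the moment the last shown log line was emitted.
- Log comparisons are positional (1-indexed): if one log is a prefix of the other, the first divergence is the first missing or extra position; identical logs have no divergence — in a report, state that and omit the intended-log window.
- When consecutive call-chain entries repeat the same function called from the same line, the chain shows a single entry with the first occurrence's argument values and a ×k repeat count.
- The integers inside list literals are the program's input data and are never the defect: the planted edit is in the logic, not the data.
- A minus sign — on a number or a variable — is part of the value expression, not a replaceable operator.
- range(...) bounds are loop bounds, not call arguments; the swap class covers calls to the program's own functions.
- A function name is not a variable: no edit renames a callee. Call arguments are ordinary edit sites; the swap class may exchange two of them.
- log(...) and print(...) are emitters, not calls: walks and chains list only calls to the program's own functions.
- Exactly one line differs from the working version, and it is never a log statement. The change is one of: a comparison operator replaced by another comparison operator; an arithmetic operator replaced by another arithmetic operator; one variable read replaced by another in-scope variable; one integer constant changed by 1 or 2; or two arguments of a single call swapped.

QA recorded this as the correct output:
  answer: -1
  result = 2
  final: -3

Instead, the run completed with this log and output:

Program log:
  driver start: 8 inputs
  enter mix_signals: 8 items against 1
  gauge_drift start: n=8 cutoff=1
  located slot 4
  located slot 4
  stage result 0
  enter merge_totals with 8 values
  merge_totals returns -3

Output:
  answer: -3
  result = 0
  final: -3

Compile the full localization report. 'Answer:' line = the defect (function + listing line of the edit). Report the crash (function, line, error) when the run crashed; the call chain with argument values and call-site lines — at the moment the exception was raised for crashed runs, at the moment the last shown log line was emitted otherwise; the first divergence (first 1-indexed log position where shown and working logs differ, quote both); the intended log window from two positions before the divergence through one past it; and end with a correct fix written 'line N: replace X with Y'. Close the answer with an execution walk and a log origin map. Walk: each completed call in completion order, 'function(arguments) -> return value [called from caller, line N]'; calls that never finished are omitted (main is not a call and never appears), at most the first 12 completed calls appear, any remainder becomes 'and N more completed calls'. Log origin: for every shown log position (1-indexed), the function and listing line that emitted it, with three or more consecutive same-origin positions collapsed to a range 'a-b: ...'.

Answer: the defect is in mix_signals at line 13.
Key observation: The log first diverges at position 6: the faulty run prints 'stage result 0' where the working version prints 'stage result 2'.
Call chain: main -> merge_totals([-3, 5, 6, 12, 1, 8, 6, 12]) (called at line 30).
First divergence: position 6 — shown 'stage result 0', intended 'stage result 2'.
Intended log window:
  4: located slot 4
  5: located slot 4
  6: stage result 2
  7: enter merge_totals with 8 values
Execution walk:
  gauge_drift([-3, 5, 6, 12, 1, 8, 6, 12], 1) -> 4  [called from mix_signals, line 10]
  mix_signals([-3, 5, 6, 12, 1, 8, 6, 12], 1) -> 0  [called from main, line 28]
  merge_totals([-3, 5, 6, 12, 1, 8, 6, 12]) -> -3  [called from main, line 30]
Log line origins:
  1: from main, line 27
  2: from mix_signals, line 9
  3: from gauge_drift, line 2
  4: from gauge_drift, line 5
  5: from mix_signals, line 11
  6: from main, line 29
  7: from merge_totals, line 16
  8: from merge_totals, line 21
A correct fix: line 13: replace `0` with `2`.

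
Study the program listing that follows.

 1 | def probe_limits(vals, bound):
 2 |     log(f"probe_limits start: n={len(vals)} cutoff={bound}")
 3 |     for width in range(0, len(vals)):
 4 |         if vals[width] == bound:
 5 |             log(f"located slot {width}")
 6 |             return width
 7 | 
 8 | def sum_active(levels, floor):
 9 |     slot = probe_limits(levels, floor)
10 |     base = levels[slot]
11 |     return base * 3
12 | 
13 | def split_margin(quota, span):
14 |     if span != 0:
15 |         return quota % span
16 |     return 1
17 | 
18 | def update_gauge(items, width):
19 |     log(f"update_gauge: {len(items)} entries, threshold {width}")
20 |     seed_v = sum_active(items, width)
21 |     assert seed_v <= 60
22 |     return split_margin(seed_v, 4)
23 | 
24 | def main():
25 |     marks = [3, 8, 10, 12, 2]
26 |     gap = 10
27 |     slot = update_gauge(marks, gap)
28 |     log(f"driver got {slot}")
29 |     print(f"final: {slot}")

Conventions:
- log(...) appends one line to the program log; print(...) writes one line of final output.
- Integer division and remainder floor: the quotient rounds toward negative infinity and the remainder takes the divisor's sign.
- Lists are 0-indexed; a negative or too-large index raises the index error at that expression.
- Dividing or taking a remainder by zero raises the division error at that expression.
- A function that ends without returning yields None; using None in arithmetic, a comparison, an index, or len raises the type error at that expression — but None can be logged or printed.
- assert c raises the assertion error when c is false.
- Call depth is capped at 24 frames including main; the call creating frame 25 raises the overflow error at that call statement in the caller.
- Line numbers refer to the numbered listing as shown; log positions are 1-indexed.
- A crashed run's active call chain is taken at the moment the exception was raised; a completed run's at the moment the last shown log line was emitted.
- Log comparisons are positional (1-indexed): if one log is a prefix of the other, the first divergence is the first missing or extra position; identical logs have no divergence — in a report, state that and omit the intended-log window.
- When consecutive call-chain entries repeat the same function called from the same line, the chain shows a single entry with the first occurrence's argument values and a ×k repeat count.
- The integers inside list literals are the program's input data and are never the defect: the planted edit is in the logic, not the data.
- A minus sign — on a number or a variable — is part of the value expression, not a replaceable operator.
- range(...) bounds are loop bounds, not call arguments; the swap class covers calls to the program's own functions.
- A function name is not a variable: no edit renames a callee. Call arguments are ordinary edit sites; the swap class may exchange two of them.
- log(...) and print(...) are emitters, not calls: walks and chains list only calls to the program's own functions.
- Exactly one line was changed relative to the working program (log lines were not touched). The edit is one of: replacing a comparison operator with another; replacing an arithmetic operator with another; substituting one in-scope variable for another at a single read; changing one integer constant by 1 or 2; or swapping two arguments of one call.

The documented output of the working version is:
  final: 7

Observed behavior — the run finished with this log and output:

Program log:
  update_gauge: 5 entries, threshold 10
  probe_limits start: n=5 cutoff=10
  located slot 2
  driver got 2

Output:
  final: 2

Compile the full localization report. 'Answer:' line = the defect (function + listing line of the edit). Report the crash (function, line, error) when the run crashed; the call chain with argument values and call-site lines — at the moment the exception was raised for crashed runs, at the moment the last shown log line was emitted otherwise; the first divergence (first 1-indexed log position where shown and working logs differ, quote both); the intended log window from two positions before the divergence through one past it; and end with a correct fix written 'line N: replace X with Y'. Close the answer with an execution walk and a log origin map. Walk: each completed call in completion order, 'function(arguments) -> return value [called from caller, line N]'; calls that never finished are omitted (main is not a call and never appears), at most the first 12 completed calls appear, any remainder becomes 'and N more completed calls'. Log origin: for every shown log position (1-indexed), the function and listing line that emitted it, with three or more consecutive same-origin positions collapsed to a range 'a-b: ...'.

Answer: the defect is in split_margin at line 15.
Key observation: Log line 4 is where behavior first shows: 'driver got 2' appears instead of 'driver got 7'.
Call chain: main.
First divergence: position 4; shown 'driver got 2' vs intended 'driver got 7'.
Intended log window:
  2: probe_limits start: n=5 cutoff=10
  3: located slot 2
  4: driver got 7
Execution walk:
  probe_limits([3, 8, 10, 12, 2], 10) -> 2  [called from sum_active, line 9]
  sum_active([3, 8, 10, 12, 2], 10) -> 30  [called from update_gauge, line 20]
  split_margin(30, 4) -> 2  [called from update_gauge, line 22]
  update_gauge([3, 8, 10, 12, 2], 10) -> 2  [called from main, line 27]
Origin of each log line:
  1: from update_gauge, line 19
  2: from probe_limits, line 2
  3: from probe_limits, line 5
  4: from main, line 28
A correct fix: line 15: replace `%` with `//`.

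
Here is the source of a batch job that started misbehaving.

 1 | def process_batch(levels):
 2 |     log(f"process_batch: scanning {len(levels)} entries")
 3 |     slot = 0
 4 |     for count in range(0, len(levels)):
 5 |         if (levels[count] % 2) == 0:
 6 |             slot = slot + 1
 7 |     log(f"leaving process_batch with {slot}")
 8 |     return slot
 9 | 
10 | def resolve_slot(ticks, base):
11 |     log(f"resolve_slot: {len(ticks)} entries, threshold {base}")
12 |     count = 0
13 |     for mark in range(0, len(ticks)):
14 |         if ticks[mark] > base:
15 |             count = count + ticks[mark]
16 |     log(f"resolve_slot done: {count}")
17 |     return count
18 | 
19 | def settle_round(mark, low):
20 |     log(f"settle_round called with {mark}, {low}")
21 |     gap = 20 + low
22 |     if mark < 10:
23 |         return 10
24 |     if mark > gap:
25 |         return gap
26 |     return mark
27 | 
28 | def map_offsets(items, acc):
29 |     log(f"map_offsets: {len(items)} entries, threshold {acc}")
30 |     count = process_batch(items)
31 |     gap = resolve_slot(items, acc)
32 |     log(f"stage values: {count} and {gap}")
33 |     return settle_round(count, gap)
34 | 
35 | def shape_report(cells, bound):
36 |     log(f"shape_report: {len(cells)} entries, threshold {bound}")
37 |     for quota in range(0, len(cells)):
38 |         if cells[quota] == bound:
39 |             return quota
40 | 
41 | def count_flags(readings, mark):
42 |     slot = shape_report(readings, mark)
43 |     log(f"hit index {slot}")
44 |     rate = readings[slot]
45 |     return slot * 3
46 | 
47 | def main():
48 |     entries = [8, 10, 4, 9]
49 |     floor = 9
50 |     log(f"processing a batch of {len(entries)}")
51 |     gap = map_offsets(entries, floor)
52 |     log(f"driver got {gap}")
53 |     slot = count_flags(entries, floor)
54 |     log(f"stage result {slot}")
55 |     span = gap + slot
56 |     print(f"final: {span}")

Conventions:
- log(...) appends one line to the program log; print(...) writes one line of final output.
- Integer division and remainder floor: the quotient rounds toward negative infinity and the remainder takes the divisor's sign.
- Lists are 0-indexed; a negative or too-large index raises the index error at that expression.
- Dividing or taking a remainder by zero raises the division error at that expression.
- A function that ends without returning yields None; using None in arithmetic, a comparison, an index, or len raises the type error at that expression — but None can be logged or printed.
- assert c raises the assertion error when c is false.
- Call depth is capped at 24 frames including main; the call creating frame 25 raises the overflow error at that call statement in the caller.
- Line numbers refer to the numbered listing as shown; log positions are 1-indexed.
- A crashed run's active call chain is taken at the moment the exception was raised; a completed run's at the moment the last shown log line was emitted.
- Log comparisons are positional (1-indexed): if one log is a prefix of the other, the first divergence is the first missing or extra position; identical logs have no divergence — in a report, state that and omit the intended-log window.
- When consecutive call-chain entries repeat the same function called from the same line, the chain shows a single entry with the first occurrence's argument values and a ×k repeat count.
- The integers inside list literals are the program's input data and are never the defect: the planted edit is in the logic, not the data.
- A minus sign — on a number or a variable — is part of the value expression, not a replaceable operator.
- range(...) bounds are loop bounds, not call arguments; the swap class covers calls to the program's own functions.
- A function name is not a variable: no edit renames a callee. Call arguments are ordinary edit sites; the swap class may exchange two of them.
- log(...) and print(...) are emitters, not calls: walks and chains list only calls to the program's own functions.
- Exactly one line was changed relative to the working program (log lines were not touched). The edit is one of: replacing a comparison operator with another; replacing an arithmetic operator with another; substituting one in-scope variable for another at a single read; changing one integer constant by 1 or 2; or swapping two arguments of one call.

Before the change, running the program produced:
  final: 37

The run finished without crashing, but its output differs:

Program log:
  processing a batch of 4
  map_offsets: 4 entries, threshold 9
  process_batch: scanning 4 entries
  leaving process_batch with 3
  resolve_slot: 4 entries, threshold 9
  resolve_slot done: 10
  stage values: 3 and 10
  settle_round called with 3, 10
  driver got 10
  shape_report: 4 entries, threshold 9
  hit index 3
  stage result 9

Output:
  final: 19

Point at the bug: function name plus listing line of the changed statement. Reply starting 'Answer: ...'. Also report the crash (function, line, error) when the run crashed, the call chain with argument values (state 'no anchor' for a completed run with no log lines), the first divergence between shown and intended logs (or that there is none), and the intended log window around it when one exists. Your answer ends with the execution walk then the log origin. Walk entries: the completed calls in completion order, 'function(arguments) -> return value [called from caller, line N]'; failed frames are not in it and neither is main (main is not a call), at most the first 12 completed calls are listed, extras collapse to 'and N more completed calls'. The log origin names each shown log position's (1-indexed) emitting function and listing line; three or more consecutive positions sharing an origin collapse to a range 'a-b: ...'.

Answer: the defect is in count_flags at line 45.
Key fact: At log position 12 the runs split — shown 'stage result 9', but the working version logs 'stage result 27'.
Call chain: main.
First divergence: position 12 — shown 'stage result 9', intended 'stage result 27'.
Intended log window:
  10: shape_report: 4 entries, threshold 9
  11: hit index 3
  12: stage result 27
Execution walk:
  process_batch([8, 10, 4, 9]) -> 3  [called from map_offsets, line 30]
  resolve_slot([8, 10, 4, 9], 9) -> 10  [called from map_offsets, line 31]
  settle_round(3, 10) -> 10  [called from map_offsets, line 33]
  map_offsets([8, 10, 4, 9], 9) -> 10  [called from main, line 51]
  shape_report([8, 10, 4, 9], 9) -> 3  [called from count_flags, line 42]
  count_flags([8, 10, 4, 9], 9) -> 9  [called from main, line 53]
Log origins:
  1: from main, line 50
  2: from map_offsets, line 29
  3: from process_batch, line 2
  4: from process_batch, line 7
  5: from resolve_slot, line 11
  6: from resolve_slot, line 16
  7: from map_offsets, line 32
  8: from settle_round, line 20
  9: from main, line 52
  10: from shape_report, line 36
  11: from count_flags, line 43
  12: from main, line 54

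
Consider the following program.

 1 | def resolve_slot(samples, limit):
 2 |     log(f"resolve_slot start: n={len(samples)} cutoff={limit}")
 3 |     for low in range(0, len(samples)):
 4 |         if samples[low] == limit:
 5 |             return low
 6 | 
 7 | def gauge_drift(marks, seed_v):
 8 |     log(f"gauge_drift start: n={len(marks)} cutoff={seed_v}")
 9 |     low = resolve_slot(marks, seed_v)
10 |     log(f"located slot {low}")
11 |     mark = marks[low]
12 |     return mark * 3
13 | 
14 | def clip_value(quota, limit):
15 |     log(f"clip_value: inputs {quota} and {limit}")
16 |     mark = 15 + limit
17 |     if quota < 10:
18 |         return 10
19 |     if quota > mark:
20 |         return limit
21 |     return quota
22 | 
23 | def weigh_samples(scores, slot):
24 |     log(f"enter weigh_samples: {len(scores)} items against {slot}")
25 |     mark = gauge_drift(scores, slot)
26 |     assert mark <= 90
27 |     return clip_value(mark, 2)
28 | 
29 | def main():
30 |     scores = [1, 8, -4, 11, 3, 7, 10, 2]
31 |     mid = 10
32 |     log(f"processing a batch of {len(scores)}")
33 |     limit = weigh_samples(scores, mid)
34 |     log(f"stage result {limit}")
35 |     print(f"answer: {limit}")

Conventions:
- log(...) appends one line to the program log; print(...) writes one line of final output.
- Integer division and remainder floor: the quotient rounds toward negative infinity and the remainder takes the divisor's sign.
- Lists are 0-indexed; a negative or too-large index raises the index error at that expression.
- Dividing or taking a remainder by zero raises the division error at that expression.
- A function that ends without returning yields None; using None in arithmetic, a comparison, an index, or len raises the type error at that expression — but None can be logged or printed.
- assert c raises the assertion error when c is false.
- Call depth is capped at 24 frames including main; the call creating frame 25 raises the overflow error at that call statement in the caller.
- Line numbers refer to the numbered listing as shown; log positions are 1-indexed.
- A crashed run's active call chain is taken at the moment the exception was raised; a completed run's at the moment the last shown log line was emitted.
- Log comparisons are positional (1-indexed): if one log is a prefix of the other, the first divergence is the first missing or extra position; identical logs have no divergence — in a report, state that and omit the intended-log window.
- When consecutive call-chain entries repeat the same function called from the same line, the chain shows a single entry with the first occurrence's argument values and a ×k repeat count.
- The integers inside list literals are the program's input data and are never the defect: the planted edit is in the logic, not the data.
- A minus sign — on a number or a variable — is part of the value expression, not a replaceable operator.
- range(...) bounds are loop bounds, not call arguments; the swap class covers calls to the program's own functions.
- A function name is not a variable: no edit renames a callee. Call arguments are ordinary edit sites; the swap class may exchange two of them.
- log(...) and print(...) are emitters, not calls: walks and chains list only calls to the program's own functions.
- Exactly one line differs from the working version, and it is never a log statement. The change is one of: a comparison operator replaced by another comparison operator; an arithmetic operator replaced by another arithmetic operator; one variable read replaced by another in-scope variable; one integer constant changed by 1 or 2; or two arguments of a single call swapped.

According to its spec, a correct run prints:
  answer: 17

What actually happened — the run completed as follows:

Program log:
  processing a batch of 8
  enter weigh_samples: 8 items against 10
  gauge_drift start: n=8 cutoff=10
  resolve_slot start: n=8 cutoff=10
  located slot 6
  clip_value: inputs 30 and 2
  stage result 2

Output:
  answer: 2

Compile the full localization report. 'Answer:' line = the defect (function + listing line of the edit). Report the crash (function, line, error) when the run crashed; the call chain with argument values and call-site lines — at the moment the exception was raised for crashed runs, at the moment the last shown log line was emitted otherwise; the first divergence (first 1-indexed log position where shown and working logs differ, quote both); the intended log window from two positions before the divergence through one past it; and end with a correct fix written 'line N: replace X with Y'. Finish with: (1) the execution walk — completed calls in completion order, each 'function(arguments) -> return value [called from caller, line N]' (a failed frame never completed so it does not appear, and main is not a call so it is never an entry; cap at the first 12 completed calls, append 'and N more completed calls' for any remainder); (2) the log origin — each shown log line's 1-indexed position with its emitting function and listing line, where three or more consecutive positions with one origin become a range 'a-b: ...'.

Answer: the defect is in clip_value at line 20.
Key fact: The log first diverges at position 7: the faulty run prints 'stage result 2' where the working version prints 'stage result 17'.
Call chain: main.
First divergence: position 7 — the shown line 'stage result 2' should read 'stage result 17'.
Intended log window:
  5: located slot 6
  6: clip_value: inputs 30 and 2
  7: stage result 17
Execution walk:
  resolve_slot([1, 8, -4, 11, 3, 7, 10, 2], 10) -> 6  [called from gauge_drift, line 9]
  gauge_drift([1, 8, -4, 11, 3, 7, 10, 2], 10) -> 30  [called from weigh_samples, line 25]
  clip_value(30, 2) -> 2  [called from weigh_samples, line 27]
  weigh_samples([1, 8, -4, 11, 3, 7, 10, 2], 10) -> 2  [called from main, line 33]
Log origin:
  1: from main, line 32
  2: from weigh_samples, line 24
  3: from gauge_drift, line 8
  4: from resolve_slot, line 2
  5: from gauge_drift, line 10
  6: from clip_value, line 15
  7: from main, line 34
A correct fix: line 20: replace `limit` with `mark`.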